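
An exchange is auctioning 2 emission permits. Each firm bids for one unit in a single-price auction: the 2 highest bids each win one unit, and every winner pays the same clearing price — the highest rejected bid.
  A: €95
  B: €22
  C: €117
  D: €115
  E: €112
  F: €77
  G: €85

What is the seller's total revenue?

Sorting: 117 (C), 115 (D), 112 (E), 95 (A), …
Winners (2 units): C, D.
First losing bid is E's €112, which sets the uniform price.
Total revenue = 2 × €112 = €224.

Total revenue: €224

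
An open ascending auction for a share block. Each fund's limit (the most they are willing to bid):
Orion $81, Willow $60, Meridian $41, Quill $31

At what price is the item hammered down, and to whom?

Limits in order: 81 (Orion) > 60 (Willow) > 41 (Meridian) > 31 (Quill)
Once the price passes $60, only Orion is left; the hammer falls at Willow's limit of $60.

Orion wins at $60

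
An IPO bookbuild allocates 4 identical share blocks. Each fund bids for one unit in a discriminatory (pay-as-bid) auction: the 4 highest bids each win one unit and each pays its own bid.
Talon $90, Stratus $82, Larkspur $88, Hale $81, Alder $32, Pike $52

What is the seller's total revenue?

Total revenue: $341

Bids ranked high→low: 90 (Talon), 88 (Larkspur), 82 (Stratus), 81 (Hale), 52 (Pike), 32 (Alder)
Winners (4 units): Talon, Larkspur, Stratus, Hale.
Total revenue = 90 + 88 + 82 + 81 = $341.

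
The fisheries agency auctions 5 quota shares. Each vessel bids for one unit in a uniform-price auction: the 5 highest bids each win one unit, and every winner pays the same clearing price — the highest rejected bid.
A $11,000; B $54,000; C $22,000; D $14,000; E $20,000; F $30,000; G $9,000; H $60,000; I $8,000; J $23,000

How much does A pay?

Ordering the bids: 60,000 (H), 54,000 (B), 30,000 (F), 23,000 (J), 22,000 (C), 20,000 (E), 14,000 (D), …
The 5 highest are H, B, F, J, C.
Highest unsuccessful bid: $20,000 → clearing price.
A does not win → pays $0.

A pays $0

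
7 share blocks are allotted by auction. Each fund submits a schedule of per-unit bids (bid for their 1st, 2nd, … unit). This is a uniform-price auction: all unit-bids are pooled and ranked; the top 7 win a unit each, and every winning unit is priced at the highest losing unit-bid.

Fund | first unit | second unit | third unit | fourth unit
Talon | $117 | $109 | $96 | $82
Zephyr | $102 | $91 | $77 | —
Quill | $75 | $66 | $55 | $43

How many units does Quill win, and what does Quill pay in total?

Merging the schedules and taking the best 7: 117 (Talon-1), 109 (Talon-2), 102 (Zephyr-1), 96 (Talon-3), 91 (Zephyr-2), 82 (Talon-4), 77 (Zephyr-3)
First bid not allocated: $75.
Quill wins 0 unit(s) at $75 each.

Quill: 0 units, pays $0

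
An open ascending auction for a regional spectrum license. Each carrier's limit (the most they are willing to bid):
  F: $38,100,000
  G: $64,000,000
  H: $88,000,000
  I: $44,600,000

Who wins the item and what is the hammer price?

Sorting limits: 88,000,000 (H) > 64,000,000 (G) > 44,600,000 (I) > 38,100,000 (F)
G is the last rival to drop out, at $64,000,000; H remains and wins at that price.

H wins at $64,000,000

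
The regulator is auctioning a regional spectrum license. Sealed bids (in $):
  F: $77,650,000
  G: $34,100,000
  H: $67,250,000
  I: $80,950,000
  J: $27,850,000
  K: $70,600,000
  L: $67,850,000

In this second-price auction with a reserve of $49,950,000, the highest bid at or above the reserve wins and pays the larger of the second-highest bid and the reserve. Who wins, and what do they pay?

Sorting bids: 80,950,000 (I) > 77,650,000 (F) > 70,600,000 (K) > 67,850,000 (L) > 67,250,000 (H) > 34,100,000 (G) > …
Highest eligible bid: I at $80,950,000.
Second-highest bid $77,650,000 exceeds the reserve $49,950,000 → payment $77,650,000.

I pays $77,650,000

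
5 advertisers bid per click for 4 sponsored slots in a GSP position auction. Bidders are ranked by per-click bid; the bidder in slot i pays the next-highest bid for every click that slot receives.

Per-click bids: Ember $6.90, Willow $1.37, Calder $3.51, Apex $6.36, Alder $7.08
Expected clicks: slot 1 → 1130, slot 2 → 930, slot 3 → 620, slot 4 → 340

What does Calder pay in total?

Ranked by bid: $7.08 (Alder) > $6.90 (Ember) > $6.36 (Apex) > $3.51 (Calder) > $1.37 (Willow)
Calder holds slot 4 → pays next bid $1.37 × 340 clicks = $465.80.

Calder pays $465.80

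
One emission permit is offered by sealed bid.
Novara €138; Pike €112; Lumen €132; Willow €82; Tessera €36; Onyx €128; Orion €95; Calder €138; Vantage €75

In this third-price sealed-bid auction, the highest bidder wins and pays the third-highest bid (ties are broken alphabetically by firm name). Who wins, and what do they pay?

Calder pays €132

Third-price sealed-bid auction: the highest bidder wins and pays the third-highest bid.
Sorting bids: 138 (Calder) > 138 (Novara) > 132 (Lumen) > 128 (Onyx) > 112 (Pike) > 95 (Orion) > …
Calder and Novara tie at €138; tie-break gives it to Calder.
Calder wins; payment is bid #3 in the ranking = €132.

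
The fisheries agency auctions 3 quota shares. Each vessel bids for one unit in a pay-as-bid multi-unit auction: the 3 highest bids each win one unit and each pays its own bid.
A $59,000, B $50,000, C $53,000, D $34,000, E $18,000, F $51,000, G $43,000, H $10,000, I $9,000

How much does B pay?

B pays $0

Ordering the bids: 59,000 (A), 53,000 (C), 51,000 (F), 50,000 (B), 43,000 (G), …
Top 3: A, C, F.
B does not win → $0.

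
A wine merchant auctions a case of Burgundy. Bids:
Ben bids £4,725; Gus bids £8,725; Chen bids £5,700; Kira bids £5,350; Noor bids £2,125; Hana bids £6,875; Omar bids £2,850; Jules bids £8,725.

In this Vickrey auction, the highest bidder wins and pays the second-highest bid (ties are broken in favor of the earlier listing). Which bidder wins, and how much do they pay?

Gus pays £8,725

Bids ranked: 8,725 (Gus) > 8,725 (Jules) > 6,875 (Hana) > 5,700 (Chen) > 5,350 (Kira) > 4,725 (Ben) > …
Tie at £8,725 → Gus wins by tie-break.
Gus is highest; pays the second-highest bid, £8,725.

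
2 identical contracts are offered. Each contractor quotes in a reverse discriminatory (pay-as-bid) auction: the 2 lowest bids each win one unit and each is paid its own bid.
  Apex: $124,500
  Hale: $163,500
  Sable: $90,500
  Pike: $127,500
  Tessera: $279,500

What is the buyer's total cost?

Total cost: $215,000

Ordering the bids: 90,500 (Sable), 124,500 (Apex), 127,500 (Pike), 163,500 (Hale), …
Winners (2 units): Sable, Apex.
Total cost = 90,500 + 124,500 = $215,000.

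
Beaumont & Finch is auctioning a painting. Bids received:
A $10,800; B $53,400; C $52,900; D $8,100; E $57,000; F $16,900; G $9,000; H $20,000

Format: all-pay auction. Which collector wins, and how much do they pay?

E pays $57,000

Sorting bids: 57,000 (E) > 53,400 (B) > 52,900 (C) > 20,000 (H) > 16,900 (F) > 10,800 (A) > …
E wins with the top bid; all bids are sunk regardless.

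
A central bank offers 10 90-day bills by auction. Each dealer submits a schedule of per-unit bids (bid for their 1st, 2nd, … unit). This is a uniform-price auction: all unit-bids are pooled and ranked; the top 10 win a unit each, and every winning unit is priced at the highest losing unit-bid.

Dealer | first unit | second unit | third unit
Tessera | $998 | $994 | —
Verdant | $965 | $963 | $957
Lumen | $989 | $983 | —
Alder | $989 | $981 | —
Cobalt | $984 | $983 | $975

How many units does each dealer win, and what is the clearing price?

Alder 2, Cobalt 3, Lumen 2, Tessera 2, Verdant 1; clearing price $963

Pooled unit-bids ranked (top 10): 998 (Tessera-1), 994 (Tessera-2), 989 (Lumen-1), 989 (Alder-1), 984 (Cobalt-1), 983 (Lumen-2), 983 (Cobalt-2), 981 (Alder-2), 975 (Cobalt-3), 965 (Verdant-1)
Highest rejected unit-bid = $963.
Allocation: Alder 2, Cobalt 3, Lumen 2, Tessera 2, Verdant 1.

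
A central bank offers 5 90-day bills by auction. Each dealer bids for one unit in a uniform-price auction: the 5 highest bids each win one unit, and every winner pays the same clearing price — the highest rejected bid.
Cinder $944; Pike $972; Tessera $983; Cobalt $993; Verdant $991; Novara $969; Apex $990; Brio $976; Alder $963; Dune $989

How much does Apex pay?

Ordering the bids: 993 (Cobalt), 991 (Verdant), 990 (Apex), 989 (Dune), 983 (Tessera), 976 (Brio), 972 (Pike), …
The 5 highest are Cobalt, Verdant, Apex, Dune, Tessera.
Clearing price = highest rejected bid = $976.
Apex wins → pays $976.

Apex pays $976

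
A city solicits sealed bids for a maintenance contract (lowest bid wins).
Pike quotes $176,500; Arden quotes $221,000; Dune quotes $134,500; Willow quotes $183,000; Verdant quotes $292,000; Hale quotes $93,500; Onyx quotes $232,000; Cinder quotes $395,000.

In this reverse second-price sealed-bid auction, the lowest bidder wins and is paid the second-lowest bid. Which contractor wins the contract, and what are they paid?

Reverse second-price sealed-bid auction: the lowest bidder wins and is paid the second-lowest bid.
Bids ranked: 93,500 (Hale) < 134,500 (Dune) < 176,500 (Pike) < 183,000 (Willow) < 221,000 (Arden) < 232,000 (Onyx) < …
Hale wins with the lowest bid; price is set by the runner-up at $134,500.

Hale is paid $134,500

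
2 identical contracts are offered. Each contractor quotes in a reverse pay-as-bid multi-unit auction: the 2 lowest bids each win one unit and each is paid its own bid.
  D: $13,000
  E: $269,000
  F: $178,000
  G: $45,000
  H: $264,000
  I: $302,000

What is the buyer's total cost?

Total cost: $58,000

Sorting: 13,000 (D), 45,000 (G), 178,000 (F), 264,000 (H), …
The 2 lowest are D, G.
Total cost = 13,000 + 45,000 = $58,000.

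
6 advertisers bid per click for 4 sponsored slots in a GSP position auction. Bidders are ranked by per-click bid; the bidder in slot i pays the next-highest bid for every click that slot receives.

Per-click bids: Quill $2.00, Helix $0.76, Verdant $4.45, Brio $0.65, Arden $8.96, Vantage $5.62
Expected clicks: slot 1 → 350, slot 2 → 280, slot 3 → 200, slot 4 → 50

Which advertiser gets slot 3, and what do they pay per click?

Ranked by bid: $8.96 (Arden) > $5.62 (Vantage) > $4.45 (Verdant) > $2.00 (Quill) > $0.76 (Helix) > …
Slot 3 goes to the third-ranked bidder, Verdant, who pays the next bid down: $2.00/click.

Verdant; $2.00 per click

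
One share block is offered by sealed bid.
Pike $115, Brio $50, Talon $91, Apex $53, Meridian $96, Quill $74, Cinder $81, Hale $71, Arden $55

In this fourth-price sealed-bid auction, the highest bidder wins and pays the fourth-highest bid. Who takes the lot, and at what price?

Pike pays $81

Sorting bids: 115 (Pike) > 96 (Meridian) > 91 (Talon) > 81 (Cinder) > 74 (Quill) > 71 (Hale) > …
Pike wins; payment is bid #4 in the ranking = $81.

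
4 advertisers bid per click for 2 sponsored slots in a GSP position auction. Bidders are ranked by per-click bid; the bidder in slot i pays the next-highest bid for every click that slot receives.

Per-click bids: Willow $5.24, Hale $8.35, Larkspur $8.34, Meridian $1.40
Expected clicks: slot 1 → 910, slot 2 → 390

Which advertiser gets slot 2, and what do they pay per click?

Larkspur; $5.24 per click

Ranked by bid: $8.35 (Hale) > $8.34 (Larkspur) > $5.24 (Willow) > …
Slot 2 goes to the second-ranked bidder, Larkspur, who pays the next bid down: $5.24/click.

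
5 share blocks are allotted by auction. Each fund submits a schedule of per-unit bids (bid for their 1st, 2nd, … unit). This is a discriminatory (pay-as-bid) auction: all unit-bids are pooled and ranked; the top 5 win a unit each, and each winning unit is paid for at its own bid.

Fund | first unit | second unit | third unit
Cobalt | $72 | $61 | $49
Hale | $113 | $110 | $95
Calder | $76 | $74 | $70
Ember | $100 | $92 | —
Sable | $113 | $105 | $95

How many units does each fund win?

All unit-bids, highest first — top 5: 113 (Hale-1), 113 (Sable-1), 110 (Hale-2), 105 (Sable-2), 100 (Ember-1)
Next rejected bid: $95 (not a price — pay-as-bid).
Allocation: Ember 1, Hale 2, Sable 2.

Ember 1, Hale 2, Sable 2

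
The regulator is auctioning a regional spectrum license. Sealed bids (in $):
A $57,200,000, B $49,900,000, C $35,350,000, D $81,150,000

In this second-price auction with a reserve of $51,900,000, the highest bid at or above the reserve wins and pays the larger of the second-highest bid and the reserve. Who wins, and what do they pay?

Bids in order: 81,150,000 (D) > 57,200,000 (A) > 49,900,000 (B) > 35,350,000 (C)
Highest eligible bid: D at $81,150,000.
Second-highest bid $57,200,000 exceeds the reserve $51,900,000 → payment $57,200,000.

D pays $57,200,000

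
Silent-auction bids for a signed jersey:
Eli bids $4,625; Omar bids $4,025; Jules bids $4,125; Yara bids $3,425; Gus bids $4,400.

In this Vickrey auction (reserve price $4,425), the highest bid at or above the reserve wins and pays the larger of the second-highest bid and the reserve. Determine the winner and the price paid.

Eli pays $4,425

Rule: the highest bid at or above the reserve wins and pays the larger of the second-highest bid and the reserve.
Sorting bids: 4,625 (Eli) > 4,400 (Gus) > 4,125 (Jules) > 4,025 (Omar) > 3,425 (Yara)
Eli has the top bid at or above the reserve ($4,625).
max(second-highest $4,400, reserve $4,425) = $4,425.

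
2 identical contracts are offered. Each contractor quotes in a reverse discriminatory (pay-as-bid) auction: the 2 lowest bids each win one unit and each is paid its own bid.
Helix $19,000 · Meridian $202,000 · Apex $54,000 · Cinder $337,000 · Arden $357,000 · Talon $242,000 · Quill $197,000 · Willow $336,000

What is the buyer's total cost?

Total cost: $73,000

Bids ranked low→high: 19,000 (Helix), 54,000 (Apex), 197,000 (Quill), 202,000 (Meridian), …
Lowest 2: Helix, Apex.
Total cost = 19,000 + 54,000 = $73,000.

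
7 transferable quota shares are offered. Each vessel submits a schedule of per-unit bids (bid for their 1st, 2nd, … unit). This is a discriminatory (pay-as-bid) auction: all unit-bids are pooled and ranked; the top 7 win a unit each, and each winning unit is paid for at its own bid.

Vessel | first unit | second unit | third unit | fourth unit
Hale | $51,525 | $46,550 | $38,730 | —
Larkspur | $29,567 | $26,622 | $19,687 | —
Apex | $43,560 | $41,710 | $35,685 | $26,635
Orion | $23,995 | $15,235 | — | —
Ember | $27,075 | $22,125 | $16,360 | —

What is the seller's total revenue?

All unit-bids, highest first — top 7: 51,525 (Hale-1), 46,550 (Hale-2), 43,560 (Apex-1), 41,710 (Apex-2), 38,730 (Hale-3), 35,685 (Apex-3), 29,567 (Larkspur-1)
Next rejected bid: $27,075 (not a price — pay-as-bid).
Each winning unit pays its own bid.
Revenue = 51,525 + 46,550 + 43,560 + 41,710 + 38,730 + 35,685 + 29,567 = $287,327.

Total revenue: $287,327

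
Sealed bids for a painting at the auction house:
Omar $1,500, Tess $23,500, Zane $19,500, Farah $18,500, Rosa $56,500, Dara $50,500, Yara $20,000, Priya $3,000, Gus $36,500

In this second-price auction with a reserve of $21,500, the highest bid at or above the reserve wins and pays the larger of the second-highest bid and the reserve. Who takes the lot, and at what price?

Sorting bids: 56,500 (Rosa) > 50,500 (Dara) > 36,500 (Gus) > 23,500 (Tess) > 20,000 (Yara) > 19,500 (Zane) > …
Rosa has the top bid at or above the reserve ($56,500).
Second-highest bid $50,500 exceeds the reserve $21,500 → payment $50,500.

Rosa pays $50,500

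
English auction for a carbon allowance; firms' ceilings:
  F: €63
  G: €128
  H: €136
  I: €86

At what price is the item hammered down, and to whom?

Limits in order: 136 (H) > 128 (G) > 86 (I) > 63 (F)
Once the price passes €128, only H is left; the hammer falls at G's limit of €128.

H wins at €128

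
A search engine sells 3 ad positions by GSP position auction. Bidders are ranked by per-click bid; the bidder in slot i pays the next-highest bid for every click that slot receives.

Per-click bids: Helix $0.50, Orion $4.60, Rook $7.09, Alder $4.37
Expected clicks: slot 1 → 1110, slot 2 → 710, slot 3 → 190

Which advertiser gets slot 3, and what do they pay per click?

Alder; $0.50 per click

Sorting advertisers: $7.09 (Rook) > $4.60 (Orion) > $4.37 (Alder) > $0.50 (Helix)
Slot 3 goes to the third-ranked bidder, Alder, who pays the next bid down: $0.50/click.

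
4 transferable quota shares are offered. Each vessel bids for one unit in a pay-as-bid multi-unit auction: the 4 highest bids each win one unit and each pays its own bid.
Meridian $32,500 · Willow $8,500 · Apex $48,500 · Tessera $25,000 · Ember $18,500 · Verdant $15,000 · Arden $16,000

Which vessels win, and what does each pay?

Sorting: 48,500 (Apex), 32,500 (Meridian), 25,000 (Tessera), 18,500 (Ember), 16,000 (Arden), 15,000 (Verdant), …
Winners (4 units): Apex, Meridian, Tessera, Ember.
Each winner pays its own bid: Apex $48,500, Meridian $32,500, Tessera $25,000, Ember $18,500.

Apex $48,500, Meridian $32,500, Tessera $25,000, Ember $18,500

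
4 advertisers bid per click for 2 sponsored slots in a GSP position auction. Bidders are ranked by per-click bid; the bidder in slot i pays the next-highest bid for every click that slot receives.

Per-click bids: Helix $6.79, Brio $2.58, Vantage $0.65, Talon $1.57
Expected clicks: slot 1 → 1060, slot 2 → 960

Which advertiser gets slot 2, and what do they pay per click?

Sorting advertisers: $6.79 (Helix) > $2.58 (Brio) > $1.57 (Talon) > …
Slot 2 goes to the second-ranked bidder, Brio, who pays the next bid down: $1.57/click.

Brio; $1.57 per click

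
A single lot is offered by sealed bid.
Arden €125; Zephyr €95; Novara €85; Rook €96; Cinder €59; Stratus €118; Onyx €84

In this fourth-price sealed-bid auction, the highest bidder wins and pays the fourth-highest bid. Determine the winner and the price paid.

Arden pays €95

Bids ranked: 125 (Arden) > 118 (Stratus) > 96 (Rook) > 95 (Zephyr) > 85 (Novara) > 84 (Onyx) > …
Arden wins; payment is bid #4 in the ranking = €95.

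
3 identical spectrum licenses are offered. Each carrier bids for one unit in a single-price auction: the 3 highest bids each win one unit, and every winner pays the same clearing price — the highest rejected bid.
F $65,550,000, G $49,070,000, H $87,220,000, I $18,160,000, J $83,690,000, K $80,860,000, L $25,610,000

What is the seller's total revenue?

Bids ranked high→low: 87,220,000 (H), 83,690,000 (J), 80,860,000 (K), 65,550,000 (F), 49,070,000 (G), …
Winners (3 units): H, J, K.
First losing bid is F's $65,550,000, which sets the uniform price.
Total revenue = 3 × $65,550,000 = $196,650,000.

Total revenue: $196,650,000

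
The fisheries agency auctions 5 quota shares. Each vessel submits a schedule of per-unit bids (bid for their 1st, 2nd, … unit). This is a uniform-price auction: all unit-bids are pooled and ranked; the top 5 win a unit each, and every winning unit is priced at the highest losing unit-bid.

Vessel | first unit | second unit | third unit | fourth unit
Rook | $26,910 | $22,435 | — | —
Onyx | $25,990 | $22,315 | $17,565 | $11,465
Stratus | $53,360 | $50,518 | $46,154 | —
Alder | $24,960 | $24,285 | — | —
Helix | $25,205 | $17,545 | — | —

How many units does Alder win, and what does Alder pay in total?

Pooled unit-bids ranked (top 5): 53,360 (Stratus-1), 50,518 (Stratus-2), 46,154 (Stratus-3), 26,910 (Rook-1), 25,990 (Onyx-1)
The (k+1)-th unit-bid is $25,205.
Alder wins 0 unit(s) at $25,205 each.

Alder: 0 units, pays $0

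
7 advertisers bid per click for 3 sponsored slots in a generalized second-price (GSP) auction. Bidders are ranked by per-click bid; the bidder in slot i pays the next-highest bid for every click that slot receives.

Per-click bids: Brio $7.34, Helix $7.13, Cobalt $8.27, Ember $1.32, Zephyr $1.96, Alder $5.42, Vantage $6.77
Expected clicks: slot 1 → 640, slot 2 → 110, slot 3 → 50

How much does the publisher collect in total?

Sorting advertisers: $8.27 (Cobalt) > $7.34 (Brio) > $7.13 (Helix) > $6.77 (Vantage) > …
Slot 1: Cobalt pays $7.34 × 640 = $4697.60
Slot 2: Brio pays $7.13 × 110 = $784.30
Slot 3: Helix pays $6.77 × 50 = $338.50
Total = $5820.40

Total revenue: $5820.40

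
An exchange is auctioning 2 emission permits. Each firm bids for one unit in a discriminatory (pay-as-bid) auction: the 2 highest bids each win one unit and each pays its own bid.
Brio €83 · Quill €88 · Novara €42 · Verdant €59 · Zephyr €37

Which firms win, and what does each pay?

Quill €88, Brio €83

Bids ranked high→low: 88 (Quill), 83 (Brio), 59 (Verdant), 42 (Novara), …
Winners (2 units): Quill, Brio.
Each winner pays its own bid: Quill €88, Brio €83.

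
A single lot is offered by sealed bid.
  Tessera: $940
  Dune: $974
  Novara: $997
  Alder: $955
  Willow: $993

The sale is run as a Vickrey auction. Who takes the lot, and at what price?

Novara pays $993

Vickrey auction: the highest bidder wins and pays the second-highest bid.
Sorting bids: 997 (Novara) > 993 (Willow) > 974 (Dune) > 955 (Alder) > 940 (Tessera)
Novara wins with the highest bid; price is set by the runner-up at $993.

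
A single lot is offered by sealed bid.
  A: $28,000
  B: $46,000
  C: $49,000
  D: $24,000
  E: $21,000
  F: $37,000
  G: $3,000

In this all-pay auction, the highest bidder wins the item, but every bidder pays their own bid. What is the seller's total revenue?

All-pay auction: the highest bidder wins the item, but every bidder pays their own bid.
Sorting bids: 49,000 (C) > 46,000 (B) > 37,000 (F) > 28,000 (A) > 24,000 (D) > 21,000 (E) > …
Every bidder forfeits their bid regardless of winning.
Revenue = 28,000 + 46,000 + 49,000 + 24,000 + 21,000 + 37,000 + 3,000 = $208,000.

Total revenue: $208,000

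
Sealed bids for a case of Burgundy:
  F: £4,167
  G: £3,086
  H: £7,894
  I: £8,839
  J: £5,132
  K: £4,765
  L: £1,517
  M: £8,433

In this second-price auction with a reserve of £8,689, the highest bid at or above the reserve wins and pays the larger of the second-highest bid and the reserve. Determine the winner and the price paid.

I pays £8,689

Rule: the highest bid at or above the reserve wins and pays the larger of the second-highest bid and the reserve.
Sorting bids: 8,839 (I) > 8,433 (M) > 7,894 (H) > 5,132 (J) > 4,765 (K) > 4,167 (F) > …
Highest eligible bid: I at £8,839.
max(second-highest £8,433, reserve £8,689) = £8,689.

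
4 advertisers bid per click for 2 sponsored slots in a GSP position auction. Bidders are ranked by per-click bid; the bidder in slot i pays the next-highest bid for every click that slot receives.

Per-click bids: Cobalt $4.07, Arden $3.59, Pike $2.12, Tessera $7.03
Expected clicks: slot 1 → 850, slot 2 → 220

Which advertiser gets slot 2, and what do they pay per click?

Cobalt; $3.59 per click

Sorting advertisers: $7.03 (Tessera) > $4.07 (Cobalt) > $3.59 (Arden) > …
Slot 2 goes to the second-ranked bidder, Cobalt, who pays the next bid down: $3.59/click.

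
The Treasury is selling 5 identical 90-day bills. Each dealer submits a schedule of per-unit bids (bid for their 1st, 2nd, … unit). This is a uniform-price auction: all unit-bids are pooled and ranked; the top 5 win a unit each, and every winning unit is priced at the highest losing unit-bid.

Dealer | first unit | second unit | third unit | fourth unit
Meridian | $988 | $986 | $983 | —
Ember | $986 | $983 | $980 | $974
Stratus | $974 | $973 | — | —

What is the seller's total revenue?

Merging the schedules and taking the best 5: 988 (Meridian-1), 986 (Meridian-2), 986 (Ember-1), 983 (Meridian-3), 983 (Ember-2)
The (k+1)-th unit-bid is $980.
Allocation: Ember 2, Meridian 3. Every unit priced at $980.
Revenue = 5 × 980 = $4,900.

Total revenue: $4,900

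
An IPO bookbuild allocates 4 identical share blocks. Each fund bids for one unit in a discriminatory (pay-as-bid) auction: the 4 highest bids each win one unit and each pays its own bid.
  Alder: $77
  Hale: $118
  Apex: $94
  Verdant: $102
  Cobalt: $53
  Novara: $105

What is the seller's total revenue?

Sorting: 118 (Hale), 105 (Novara), 102 (Verdant), 94 (Apex), 77 (Alder), 53 (Cobalt)
Top 4: Hale, Novara, Verdant, Apex.
Total revenue = 118 + 105 + 102 + 94 = $419.

Total revenue: $419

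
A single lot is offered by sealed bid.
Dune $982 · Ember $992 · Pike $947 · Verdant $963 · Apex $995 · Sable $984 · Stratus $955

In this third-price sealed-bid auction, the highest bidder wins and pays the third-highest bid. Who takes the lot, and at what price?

Apex pays $984

Bids in order: 995 (Apex) > 992 (Ember) > 984 (Sable) > 982 (Dune) > 963 (Verdant) > 955 (Stratus) > …
Apex wins; payment is bid #3 in the ranking = $984.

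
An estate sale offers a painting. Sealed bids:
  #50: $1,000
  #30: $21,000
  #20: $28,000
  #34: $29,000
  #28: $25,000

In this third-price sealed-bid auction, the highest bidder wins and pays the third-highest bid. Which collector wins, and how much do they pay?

Bids in order: 29,000 (#34) > 28,000 (#20) > 25,000 (#28) > 21,000 (#30) > 1,000 (#50)
#34 is highest; pays the third-highest bid, $25,000.

#34 pays $25,000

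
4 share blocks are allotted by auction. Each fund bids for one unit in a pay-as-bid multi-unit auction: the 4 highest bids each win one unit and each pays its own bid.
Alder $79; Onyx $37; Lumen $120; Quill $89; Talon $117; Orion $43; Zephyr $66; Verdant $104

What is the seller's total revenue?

Total revenue: $430

Sorting: 120 (Lumen), 117 (Talon), 104 (Verdant), 89 (Quill), 79 (Alder), 66 (Zephyr), …
The 4 highest are Lumen, Talon, Verdant, Quill.
Total revenue = 120 + 117 + 104 + 89 = $430.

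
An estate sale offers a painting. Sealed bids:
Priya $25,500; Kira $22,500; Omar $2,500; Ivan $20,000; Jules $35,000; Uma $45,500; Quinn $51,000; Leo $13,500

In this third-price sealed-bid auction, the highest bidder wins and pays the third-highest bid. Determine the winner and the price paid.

Quinn pays $35,000

Third-price sealed-bid auction: the highest bidder wins and pays the third-highest bid.
Sorting bids: 51,000 (Quinn) > 45,500 (Uma) > 35,000 (Jules) > 25,500 (Priya) > 22,500 (Kira) > 20,000 (Ivan) > …
Quinn is highest; pays the third-highest bid, $35,000.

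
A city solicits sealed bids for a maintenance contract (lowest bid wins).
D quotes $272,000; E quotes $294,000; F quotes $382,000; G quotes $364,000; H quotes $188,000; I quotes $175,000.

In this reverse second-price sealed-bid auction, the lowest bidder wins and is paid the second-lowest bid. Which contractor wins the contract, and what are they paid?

Reverse second-price sealed-bid auction: the lowest bidder wins and is paid the second-lowest bid.
Bids in order: 175,000 (I) < 188,000 (H) < 272,000 (D) < 294,000 (E) < 364,000 (G) < 382,000 (F)
I is lowest; is paid the second-lowest bid, $188,000.

I is paid $188,000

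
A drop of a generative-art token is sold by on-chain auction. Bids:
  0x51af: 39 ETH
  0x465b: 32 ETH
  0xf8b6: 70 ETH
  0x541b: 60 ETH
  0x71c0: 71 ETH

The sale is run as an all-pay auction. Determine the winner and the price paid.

All-pay auction: the highest bidder wins the item, but every bidder pays their own bid.
Sorting bids: 71 (0x71c0) > 70 (0xf8b6) > 60 (0x541b) > 39 (0x51af) > 32 (0x465b)
0x71c0 wins with the top bid; all bids are sunk regardless.

0x71c0 pays 71 ETH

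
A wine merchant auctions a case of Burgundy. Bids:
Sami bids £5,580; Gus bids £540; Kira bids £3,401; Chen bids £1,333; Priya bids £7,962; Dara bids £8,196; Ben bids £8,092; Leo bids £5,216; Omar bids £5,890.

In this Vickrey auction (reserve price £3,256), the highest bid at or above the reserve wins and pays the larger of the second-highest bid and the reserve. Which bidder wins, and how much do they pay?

Rule: the highest bid at or above the reserve wins and pays the larger of the second-highest bid and the reserve.
Sorting bids: 8,196 (Dara) > 8,092 (Ben) > 7,962 (Priya) > 5,890 (Omar) > 5,580 (Sami) > 5,216 (Leo) > …
Dara has the top bid at or above the reserve (£8,196).
max(second-highest £8,092, reserve £3,256) = £8,092; the reserve does not bind.

Dara pays £8,092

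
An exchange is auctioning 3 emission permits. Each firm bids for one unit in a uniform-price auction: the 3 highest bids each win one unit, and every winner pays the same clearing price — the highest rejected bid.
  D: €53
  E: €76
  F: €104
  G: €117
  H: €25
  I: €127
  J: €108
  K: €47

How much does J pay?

Sorting: 127 (I), 117 (G), 108 (J), 104 (F), 76 (E), …
The 3 highest are I, G, J.
Highest unsuccessful bid: €104 → clearing price.
J wins → pays €104.

J pays €104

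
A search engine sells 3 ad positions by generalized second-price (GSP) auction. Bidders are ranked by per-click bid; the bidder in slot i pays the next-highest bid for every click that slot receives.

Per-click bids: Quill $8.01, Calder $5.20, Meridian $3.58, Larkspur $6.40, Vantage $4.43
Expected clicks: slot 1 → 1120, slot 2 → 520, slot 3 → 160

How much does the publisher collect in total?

Sorting advertisers: $8.01 (Quill) > $6.40 (Larkspur) > $5.20 (Calder) > $4.43 (Vantage) > …
Slot 1: Quill pays $6.40 × 1120 = $7168.00
Slot 2: Larkspur pays $5.20 × 520 = $2704.00
Slot 3: Calder pays $4.43 × 160 = $708.80
Total = $10580.80

Total revenue: $10580.80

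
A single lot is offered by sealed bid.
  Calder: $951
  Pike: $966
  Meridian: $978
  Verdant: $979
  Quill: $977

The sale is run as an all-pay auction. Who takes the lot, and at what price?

Rule: the highest bidder wins the item, but every bidder pays their own bid.
Bids in order: 979 (Verdant) > 978 (Meridian) > 977 (Quill) > 966 (Pike) > 951 (Calder)
Verdant is highest and takes the item; every bidder forfeits their bid.

Verdant pays $979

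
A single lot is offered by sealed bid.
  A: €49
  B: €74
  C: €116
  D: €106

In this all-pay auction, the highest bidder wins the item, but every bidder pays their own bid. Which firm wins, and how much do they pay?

Bids ranked: 116 (C) > 106 (D) > 74 (B) > 49 (A)
C wins with the top bid; all bids are sunk regardless.

C pays €116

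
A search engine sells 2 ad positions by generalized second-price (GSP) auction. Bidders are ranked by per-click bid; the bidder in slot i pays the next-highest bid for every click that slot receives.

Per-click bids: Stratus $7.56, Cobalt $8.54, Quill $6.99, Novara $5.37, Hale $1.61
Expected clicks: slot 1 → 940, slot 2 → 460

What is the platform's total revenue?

Total revenue: $10321.80

Sorting advertisers: $8.54 (Cobalt) > $7.56 (Stratus) > $6.99 (Quill) > …
Slot 1: Cobalt pays $7.56 × 940 = $7106.40
Slot 2: Stratus pays $6.99 × 460 = $3215.40
Total = $10321.80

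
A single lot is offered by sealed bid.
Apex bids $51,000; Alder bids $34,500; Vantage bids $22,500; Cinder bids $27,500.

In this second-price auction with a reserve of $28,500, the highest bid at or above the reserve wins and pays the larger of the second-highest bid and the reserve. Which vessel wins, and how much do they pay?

Apex pays $34,500

Bids ranked: 51,000 (Apex) > 34,500 (Alder) > 27,500 (Cinder) > 22,500 (Vantage)
Highest eligible bid: Apex at $51,000.
Second-highest bid $34,500 exceeds the reserve $28,500 → payment $34,500.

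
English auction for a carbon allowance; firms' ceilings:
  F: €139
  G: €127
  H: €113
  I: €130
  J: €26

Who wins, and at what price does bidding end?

F wins at €130

Ascending (English) auction: the price rises until one bidder remains; the winner pays the price at which the last rival dropped out.
Sorting limits: 139 (F) > 130 (I) > 127 (G) > 113 (H) > 26 (J)
I is the last rival to drop out, at €130; F remains and wins at that price.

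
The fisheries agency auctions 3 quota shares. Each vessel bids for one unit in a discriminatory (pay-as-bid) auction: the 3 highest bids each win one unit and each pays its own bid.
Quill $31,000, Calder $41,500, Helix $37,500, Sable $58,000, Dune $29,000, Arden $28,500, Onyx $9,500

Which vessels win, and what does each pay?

Ordering the bids: 58,000 (Sable), 41,500 (Calder), 37,500 (Helix), 31,000 (Quill), 29,000 (Dune), …
The 3 highest are Sable, Calder, Helix.
Each winner pays its own bid: Sable $58,000, Calder $41,500, Helix $37,500.

Sable $58,000, Calder $41,500, Helix $37,500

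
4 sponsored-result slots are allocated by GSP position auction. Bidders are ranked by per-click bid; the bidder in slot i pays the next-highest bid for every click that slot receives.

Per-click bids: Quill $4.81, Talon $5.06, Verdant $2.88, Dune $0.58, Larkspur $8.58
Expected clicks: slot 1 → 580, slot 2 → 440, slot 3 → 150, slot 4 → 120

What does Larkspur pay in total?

Per-click bids in order: $8.58 (Larkspur) > $5.06 (Talon) > $4.81 (Quill) > $2.88 (Verdant) > $0.58 (Dune)
Larkspur holds slot 1 → pays next bid $5.06 × 580 clicks = $2934.80.

Larkspur pays $2934.80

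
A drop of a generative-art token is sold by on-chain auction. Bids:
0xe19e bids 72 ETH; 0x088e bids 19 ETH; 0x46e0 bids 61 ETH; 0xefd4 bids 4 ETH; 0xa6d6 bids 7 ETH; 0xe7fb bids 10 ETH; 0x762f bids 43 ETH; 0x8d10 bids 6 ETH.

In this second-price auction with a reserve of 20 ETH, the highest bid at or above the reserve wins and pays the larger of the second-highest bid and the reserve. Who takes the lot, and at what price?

Second-price auction with a reserve of 20 ETH: the highest bid at or above the reserve wins and pays the larger of the second-highest bid and the reserve.
Bids ranked: 72 (0xe19e) > 61 (0x46e0) > 43 (0x762f) > 19 (0x088e) > 10 (0xe7fb) > 7 (0xa6d6) > …
Highest eligible bid: 0xe19e at 72 ETH.
Second-highest bid 61 ETH exceeds the reserve 20 ETH → payment 61 ETH.

0xe19e pays 61 ETH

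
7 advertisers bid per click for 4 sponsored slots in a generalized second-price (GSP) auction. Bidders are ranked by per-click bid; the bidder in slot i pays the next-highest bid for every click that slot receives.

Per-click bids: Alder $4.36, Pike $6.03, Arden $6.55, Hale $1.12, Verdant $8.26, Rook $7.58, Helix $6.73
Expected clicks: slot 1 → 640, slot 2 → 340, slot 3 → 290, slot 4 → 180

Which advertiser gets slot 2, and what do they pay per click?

Rook; $6.73 per click

Ranked by bid: $8.26 (Verdant) > $7.58 (Rook) > $6.73 (Helix) > $6.55 (Arden) > $6.03 (Pike) > …
Slot 2 goes to the second-ranked bidder, Rook, who pays the next bid down: $6.73/click.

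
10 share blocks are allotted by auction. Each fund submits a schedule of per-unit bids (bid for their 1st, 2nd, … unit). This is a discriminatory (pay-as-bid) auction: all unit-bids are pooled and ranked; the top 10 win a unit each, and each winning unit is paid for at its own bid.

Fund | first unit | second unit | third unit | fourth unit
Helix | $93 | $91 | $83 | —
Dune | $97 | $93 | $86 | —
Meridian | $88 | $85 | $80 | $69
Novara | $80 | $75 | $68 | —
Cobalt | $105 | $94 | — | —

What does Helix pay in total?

Merging the schedules and taking the best 10: 105 (Cobalt-1), 97 (Dune-1), 94 (Cobalt-2), 93 (Helix-1), 93 (Dune-2), 91 (Helix-2), 88 (Meridian-1), 86 (Dune-3), 85 (Meridian-2), 83 (Helix-3)
Next rejected bid: $80 (not a price — pay-as-bid).
Helix's winning unit-bids: 93 + 91 + 83 = $267.

Helix pays $267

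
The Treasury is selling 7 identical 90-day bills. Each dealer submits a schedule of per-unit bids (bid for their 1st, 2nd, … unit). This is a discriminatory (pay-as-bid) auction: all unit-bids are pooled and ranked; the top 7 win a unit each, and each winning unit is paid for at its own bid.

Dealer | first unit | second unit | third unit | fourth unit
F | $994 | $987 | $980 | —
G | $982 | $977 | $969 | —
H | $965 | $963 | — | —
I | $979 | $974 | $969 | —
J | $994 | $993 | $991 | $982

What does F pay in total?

F pays $1,981

Merging the schedules and taking the best 7: 994 (F-1), 994 (J-1), 993 (J-2), 991 (J-3), 987 (F-2), 982 (G-1), 982 (J-4)
Next rejected bid: $980 (not a price — pay-as-bid).
F's winning unit-bids: 994 + 987 = $1,981.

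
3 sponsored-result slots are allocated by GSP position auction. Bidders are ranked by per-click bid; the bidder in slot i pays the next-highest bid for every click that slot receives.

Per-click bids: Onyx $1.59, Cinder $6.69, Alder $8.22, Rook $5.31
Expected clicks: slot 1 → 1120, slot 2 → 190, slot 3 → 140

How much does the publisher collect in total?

Per-click bids in order: $8.22 (Alder) > $6.69 (Cinder) > $5.31 (Rook) > $1.59 (Onyx)
Slot 1: Alder pays $6.69 × 1120 = $7492.80
Slot 2: Cinder pays $5.31 × 190 = $1008.90
Slot 3: Rook pays $1.59 × 140 = $222.60
Total = $8724.30

Total revenue: $8724.30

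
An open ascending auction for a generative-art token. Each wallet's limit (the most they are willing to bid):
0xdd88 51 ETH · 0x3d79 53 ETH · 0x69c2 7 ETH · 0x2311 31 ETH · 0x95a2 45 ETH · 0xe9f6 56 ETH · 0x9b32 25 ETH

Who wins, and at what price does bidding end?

Sorting limits: 56 (0xe9f6) > 53 (0x3d79) > 51 (0xdd88) > 45 (0x95a2) > 31 (0x2311) > 25 (0x9b32) > …
0x3d79 is the last rival to drop out, at 53 ETH; 0xe9f6 remains and wins at that price.

0xe9f6 wins at 53 ETH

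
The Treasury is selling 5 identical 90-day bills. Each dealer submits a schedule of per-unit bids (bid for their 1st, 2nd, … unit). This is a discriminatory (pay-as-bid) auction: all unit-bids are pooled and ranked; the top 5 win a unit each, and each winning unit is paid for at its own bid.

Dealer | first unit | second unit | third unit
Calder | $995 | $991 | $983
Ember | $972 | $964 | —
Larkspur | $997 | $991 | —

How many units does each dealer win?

Calder 3, Larkspur 2

All unit-bids, highest first — top 5: 997 (Larkspur-1), 995 (Calder-1), 991 (Calder-2), 991 (Larkspur-2), 983 (Calder-3)
Next rejected bid: $972 (not a price — pay-as-bid).
Allocation: Calder 3, Larkspur 2.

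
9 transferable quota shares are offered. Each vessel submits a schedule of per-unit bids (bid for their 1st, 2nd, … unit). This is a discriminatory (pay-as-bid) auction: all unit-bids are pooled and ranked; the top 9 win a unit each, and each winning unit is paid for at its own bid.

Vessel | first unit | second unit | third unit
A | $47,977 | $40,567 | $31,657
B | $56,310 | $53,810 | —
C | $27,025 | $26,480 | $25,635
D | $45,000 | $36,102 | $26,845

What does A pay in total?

All unit-bids, highest first — top 9: 56,310 (B-1), 53,810 (B-2), 47,977 (A-1), 45,000 (D-1), 40,567 (A-2), 36,102 (D-2), 31,657 (A-3), 27,025 (C-1), 26,845 (D-3)
Next rejected bid: $26,480 (not a price — pay-as-bid).
A's winning unit-bids: 47,977 + 40,567 + 31,657 = $120,201.

A pays $120,201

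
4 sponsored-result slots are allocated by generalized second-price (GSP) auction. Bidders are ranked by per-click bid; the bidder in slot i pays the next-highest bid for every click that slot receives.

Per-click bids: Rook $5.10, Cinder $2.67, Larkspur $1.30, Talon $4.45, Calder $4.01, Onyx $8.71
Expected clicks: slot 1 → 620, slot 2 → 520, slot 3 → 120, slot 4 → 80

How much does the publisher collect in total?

Total revenue: $6170.80

Ranked by bid: $8.71 (Onyx) > $5.10 (Rook) > $4.45 (Talon) > $4.01 (Calder) > $2.67 (Cinder) > …
Slot 1: Onyx pays $5.10 × 620 = $3162.00
Slot 2: Rook pays $4.45 × 520 = $2314.00
Slot 3: Talon pays $4.01 × 120 = $481.20
Slot 4: Calder pays $2.67 × 80 = $213.60
Total = $6170.80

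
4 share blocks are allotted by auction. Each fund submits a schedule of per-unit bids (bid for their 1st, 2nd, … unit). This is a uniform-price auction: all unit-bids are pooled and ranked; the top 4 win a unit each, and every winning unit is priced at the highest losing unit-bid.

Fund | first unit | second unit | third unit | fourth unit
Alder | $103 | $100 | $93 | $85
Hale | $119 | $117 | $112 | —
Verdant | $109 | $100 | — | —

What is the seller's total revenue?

All unit-bids, highest first — top 4: 119 (Hale-1), 117 (Hale-2), 112 (Hale-3), 109 (Verdant-1)
The (k+1)-th unit-bid is $103.
Allocation: Hale 3, Verdant 1. Every unit priced at $103.
Revenue = 4 × 103 = $412.

Total revenue: $412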